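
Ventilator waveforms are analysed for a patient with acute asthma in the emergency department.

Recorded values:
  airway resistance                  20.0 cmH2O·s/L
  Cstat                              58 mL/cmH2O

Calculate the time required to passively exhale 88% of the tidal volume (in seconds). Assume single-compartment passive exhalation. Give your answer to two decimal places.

τ = R × C = 20.0 × 58 mL/cmH2O = 20.0 × 0.058 L/cmH2O = 1.16 s.
Exhaled fraction f = 1 − e^(−t/τ) → t = −τ·ln(1 − f) = −1.16·ln(0.12) = 2.46 s.

2.46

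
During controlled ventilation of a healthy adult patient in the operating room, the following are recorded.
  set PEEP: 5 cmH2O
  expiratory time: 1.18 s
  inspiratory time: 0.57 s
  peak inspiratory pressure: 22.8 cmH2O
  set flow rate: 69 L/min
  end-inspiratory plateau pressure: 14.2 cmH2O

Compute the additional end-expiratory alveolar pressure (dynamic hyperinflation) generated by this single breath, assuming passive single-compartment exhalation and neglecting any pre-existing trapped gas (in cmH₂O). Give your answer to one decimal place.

1.0

Flow: 69 L/min ÷ 60 = 1.15 L/s.
Vt = flow × Ti = 1.15 L/s × 0.57 s × 1000 mL/L = 655.5 mL.
R = (PIP − Pplat)/V̇ = (22.8 − 14.2) / 1.15 = 8.6/1.15 = 7.478 cmH2O·s/L.
C = Vt/(Pplat − PEEP) = 655.5 / (14.2 − 5) = 655.5/9.2 = 71.25 mL/cmH2O.
τ = R × C = 7.478 × 0.07125 L/cmH2O = 0.5328 s.
Fraction remaining = e^(−Te/τ) = e^(−1.18/0.5328) = 0.1092; trapped volume = 655.5 × 0.1092 = 71.581 mL.
Additional alveolar pressure from trapping ≈ V_trapped / C = 71.581 / 71.25 = 1.005 cmH2O.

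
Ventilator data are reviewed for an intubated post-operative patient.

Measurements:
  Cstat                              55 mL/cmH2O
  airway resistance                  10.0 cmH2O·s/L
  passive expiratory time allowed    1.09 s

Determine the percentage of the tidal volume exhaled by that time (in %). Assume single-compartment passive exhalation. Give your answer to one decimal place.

τ = R × C = 10.0 × 55 mL/cmH2O = 10.0 × 0.055 L/cmH2O = 0.55 s.
Passive exhalation: V(t)/V₀ = e^(−t/τ) = e^(−1.09/0.55) = 0.1378.
Fraction exhaled = 1 − 0.1378 = 0.8622 → 86.22%.

86.2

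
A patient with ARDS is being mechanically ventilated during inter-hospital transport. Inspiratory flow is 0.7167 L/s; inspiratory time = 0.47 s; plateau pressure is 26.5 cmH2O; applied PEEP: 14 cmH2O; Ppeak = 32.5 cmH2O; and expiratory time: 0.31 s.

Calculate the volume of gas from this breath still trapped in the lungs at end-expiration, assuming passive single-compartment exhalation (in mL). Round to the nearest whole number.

85

Vt = flow × Ti = 0.7167 L/s × 0.47 s × 1000 mL/L = 336.85 mL.
R = (PIP − Pplat)/V̇ = (32.5 − 26.5) / 0.7167 = 6.0/0.7167 = 8.372 cmH2O·s/L.
C = Vt/(Pplat − PEEP) = 336.85 / (26.5 − 14) = 336.85/12.5 = 26.948 mL/cmH2O.
τ = R × C = 8.372 × 0.02695 L/cmH2O = 0.2256 s.
Fraction remaining = e^(−Te/τ) = e^(−0.31/0.2256) = 0.2531.
Trapped volume = 336.85 × 0.2531 = 85.257 mL.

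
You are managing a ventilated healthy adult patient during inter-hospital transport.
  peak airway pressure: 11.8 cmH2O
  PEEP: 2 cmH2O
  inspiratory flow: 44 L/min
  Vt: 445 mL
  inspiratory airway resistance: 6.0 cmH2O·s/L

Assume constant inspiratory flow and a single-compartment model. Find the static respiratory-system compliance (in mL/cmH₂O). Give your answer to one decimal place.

82.4

Flow: 44 L/min ÷ 60 = 0.7333 L/s.
Equation of motion (constant flow): PIP = Vt/C + R·V̇ + PEEP.
Vt/C = PIP − R·V̇ − PEEP = 11.8 − 6.0×0.7333 − 2 = 11.8 − 4.4 − 2 = 5.4 cmH2O.
C = Vt / 5.4 = 445 / 5.4 = 82.407 mL/cmH2O.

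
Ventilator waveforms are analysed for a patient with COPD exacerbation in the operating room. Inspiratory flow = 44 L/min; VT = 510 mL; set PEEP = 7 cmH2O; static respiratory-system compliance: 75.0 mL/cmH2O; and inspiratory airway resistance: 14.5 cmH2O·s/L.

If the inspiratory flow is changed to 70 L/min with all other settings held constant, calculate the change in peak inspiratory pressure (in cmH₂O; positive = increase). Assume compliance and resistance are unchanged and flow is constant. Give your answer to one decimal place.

Flow: 44 L/min ÷ 60 = 0.7333 L/s.
New flow: 70 L/min ÷ 60 = 1.1667 L/s.
PIP = Vt/C + R·V̇ + PEEP (constant-flow equation of motion).
Only the resistive term changes: ΔPIP = R × ΔV̇ = 14.5 × (1.1667 − 0.7333) = 14.5 × 0.4334 = 6.284 cmH2O.

6.3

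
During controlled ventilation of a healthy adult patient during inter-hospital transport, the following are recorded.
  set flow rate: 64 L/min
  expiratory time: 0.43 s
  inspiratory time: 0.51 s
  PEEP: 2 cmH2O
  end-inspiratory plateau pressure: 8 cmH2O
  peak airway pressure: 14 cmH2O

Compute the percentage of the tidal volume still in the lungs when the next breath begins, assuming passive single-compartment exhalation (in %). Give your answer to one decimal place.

43.0

Flow: 64 L/min ÷ 60 = 1.0667 L/s.
Vt = flow × Ti = 1.0667 L/s × 0.51 s × 1000 mL/L = 544.02 mL.
R = (PIP − Pplat)/V̇ = (14 − 8) / 1.0667 = 6.0/1.0667 = 5.625 cmH2O·s/L.
C = Vt/(Pplat − PEEP) = 544.02 / (8 − 2) = 544.02/6.0 = 90.67 mL/cmH2O.
τ = R × C = 5.625 × 0.09067 L/cmH2O = 0.51 s.
Fraction remaining at end-expiration = e^(−Te/τ) = e^(−0.43/0.51) = 0.4304 → 43.04%.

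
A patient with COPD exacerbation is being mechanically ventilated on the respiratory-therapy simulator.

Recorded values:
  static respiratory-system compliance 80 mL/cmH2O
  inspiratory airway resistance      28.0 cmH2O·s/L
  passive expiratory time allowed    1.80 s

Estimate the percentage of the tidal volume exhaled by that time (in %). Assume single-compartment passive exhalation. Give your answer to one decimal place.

τ = R × C = 28.0 × 80 mL/cmH2O = 28.0 × 0.080 L/cmH2O = 2.24 s.
Passive exhalation: V(t)/V₀ = e^(−t/τ) = e^(−1.80/2.24) = 0.4477.
Fraction exhaled = 1 − 0.4477 = 0.5523 → 55.23%.

55.2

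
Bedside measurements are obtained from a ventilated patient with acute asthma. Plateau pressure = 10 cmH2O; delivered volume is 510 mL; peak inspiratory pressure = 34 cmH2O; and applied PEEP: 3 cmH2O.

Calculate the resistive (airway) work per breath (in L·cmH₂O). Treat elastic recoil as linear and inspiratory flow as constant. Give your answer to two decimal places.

With constant inspiratory flow the resistive pressure is constant at PIP − Pplat = 34 − 10 = 24.0 cmH2O, so resistive work = 24.0 × 0.510 = 12.24 L·cmH2O.

12.24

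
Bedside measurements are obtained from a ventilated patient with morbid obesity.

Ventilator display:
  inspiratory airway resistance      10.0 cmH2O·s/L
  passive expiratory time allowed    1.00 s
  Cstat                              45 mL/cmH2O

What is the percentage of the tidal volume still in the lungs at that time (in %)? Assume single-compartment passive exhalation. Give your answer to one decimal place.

τ = R × C = 10.0 × 45 mL/cmH2O = 10.0 × 0.045 L/cmH2O = 0.45 s.
Passive exhalation: V(t)/V₀ = e^(−t/τ) = e^(−1.00/0.45) = 0.1084.
Fraction remaining = 0.1084 → 10.84%.

10.8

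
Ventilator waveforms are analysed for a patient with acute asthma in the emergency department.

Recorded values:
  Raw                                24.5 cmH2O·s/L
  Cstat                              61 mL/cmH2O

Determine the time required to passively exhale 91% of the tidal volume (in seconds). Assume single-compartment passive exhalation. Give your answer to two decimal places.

3.60

τ = R × C = 24.5 × 61 mL/cmH2O = 24.5 × 0.061 L/cmH2O = 1.495 s.
Exhaled fraction f = 1 − e^(−t/τ) → t = −τ·ln(1 − f) = −1.495·ln(0.09) = 3.6 s.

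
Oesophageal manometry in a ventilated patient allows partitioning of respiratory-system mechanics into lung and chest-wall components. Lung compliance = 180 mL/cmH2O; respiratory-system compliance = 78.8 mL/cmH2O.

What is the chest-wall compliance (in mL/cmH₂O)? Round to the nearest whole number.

1/Ccw = 1/Crs − 1/CL.
1/Ccw = 1/78.8 − 1/180 = 0.007135.
Ccw = 140.15 mL/cmH2O.

140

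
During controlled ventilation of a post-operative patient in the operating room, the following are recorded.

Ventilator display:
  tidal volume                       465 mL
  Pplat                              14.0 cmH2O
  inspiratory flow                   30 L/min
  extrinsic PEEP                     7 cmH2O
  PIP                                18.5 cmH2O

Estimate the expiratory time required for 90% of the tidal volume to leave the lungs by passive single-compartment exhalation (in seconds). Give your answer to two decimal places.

1.38

Flow: 30 L/min ÷ 60 = 0.5 L/s.
R = (PIP − Pplat)/V̇ = (18.5 − 14.0) / 0.5 = 4.5/0.5 = 9.0 cmH2O·s/L.
C = Vt/(Pplat − PEEP) = 465.0 / (14.0 − 7) = 465.0/7.0 = 66.429 mL/cmH2O.
τ = R × C = 9.0 × 0.06643 L/cmH2O = 0.5979 s.
t = −τ·ln(1 − 0.90) = −0.5979·ln(0.1) = 1.377 s.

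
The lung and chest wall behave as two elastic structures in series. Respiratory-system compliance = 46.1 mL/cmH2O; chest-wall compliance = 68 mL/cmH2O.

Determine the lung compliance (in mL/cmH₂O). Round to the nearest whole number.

143

1/CL = 1/Crs − 1/Ccw.
1/CL = 1/46.1 − 1/68 = 0.006986.
CL = 143.14 mL/cmH2O.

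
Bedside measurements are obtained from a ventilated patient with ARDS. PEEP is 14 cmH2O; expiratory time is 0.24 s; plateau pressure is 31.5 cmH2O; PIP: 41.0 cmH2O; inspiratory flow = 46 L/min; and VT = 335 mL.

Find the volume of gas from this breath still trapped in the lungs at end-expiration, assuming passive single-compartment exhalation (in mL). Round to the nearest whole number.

Flow: 46 L/min ÷ 60 = 0.7667 L/s.
R = (PIP − Pplat)/V̇ = (41.0 − 31.5) / 0.7667 = 9.5/0.7667 = 12.391 cmH2O·s/L.
C = Vt/(Pplat − PEEP) = 335.0 / (31.5 − 14) = 335.0/17.5 = 19.143 mL/cmH2O.
τ = R × C = 12.391 × 0.01914 L/cmH2O = 0.2372 s.
Fraction remaining = e^(−Te/τ) = e^(−0.24/0.2372) = 0.3636.
Trapped volume = 335.0 × 0.3636 = 121.81 mL.

122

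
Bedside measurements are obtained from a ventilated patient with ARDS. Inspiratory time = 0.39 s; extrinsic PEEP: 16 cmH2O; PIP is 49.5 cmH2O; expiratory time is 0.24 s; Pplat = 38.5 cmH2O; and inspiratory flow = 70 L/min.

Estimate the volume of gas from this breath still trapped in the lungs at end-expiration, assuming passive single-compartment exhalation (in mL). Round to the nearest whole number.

129

Flow: 70 L/min ÷ 60 = 1.1667 L/s.
Vt = flow × Ti = 1.1667 L/s × 0.39 s × 1000 mL/L = 455.01 mL.
R = (PIP − Pplat)/V̇ = (49.5 − 38.5) / 1.1667 = 11.0/1.1667 = 9.428 cmH2O·s/L.
C = Vt/(Pplat − PEEP) = 455.01 / (38.5 − 16) = 455.01/22.5 = 20.223 mL/cmH2O.
τ = R × C = 9.428 × 0.02022 L/cmH2O = 0.1906 s.
Fraction remaining = e^(−Te/τ) = e^(−0.24/0.1906) = 0.2839.
Trapped volume = 455.01 × 0.2839 = 129.18 mL.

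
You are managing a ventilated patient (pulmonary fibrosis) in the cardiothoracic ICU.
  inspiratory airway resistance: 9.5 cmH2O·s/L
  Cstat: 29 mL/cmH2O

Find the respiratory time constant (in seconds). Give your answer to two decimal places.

0.28

τ = R × C = 9.5 × 29 mL/cmH2O = 9.5 × 0.029 L/cmH2O = 0.2755 s.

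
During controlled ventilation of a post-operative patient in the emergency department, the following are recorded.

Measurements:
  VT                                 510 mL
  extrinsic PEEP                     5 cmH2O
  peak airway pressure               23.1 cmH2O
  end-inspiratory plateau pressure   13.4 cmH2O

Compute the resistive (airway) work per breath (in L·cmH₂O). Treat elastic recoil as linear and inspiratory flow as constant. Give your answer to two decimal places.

4.95

With constant inspiratory flow the resistive pressure is constant at PIP − Pplat = 23.1 − 13.4 = 9.7 cmH2O, so resistive work = 9.7 × 0.510 = 4.947 L·cmH2O.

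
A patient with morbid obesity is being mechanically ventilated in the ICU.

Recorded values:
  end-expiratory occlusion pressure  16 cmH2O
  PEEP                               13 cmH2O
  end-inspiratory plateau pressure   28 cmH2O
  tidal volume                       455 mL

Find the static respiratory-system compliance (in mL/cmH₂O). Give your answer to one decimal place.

End-expiratory occlusion gives total PEEP = 16 cmH2O (intrinsic PEEP = 16 − 13 = 3). Use total PEEP for the elastic gradient.
Cstat = Vt / (Pplat − PEEPtotal) = 455 / (28 − 16) = 455 / 12.0 = 37.917 mL/cmH2O.

37.9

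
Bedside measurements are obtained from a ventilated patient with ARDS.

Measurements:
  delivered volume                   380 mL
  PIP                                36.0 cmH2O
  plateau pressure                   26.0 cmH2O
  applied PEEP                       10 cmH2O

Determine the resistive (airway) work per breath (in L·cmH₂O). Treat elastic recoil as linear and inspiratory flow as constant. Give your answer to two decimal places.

3.80

With constant inspiratory flow the resistive pressure is constant at PIP − Pplat = 36.0 − 26.0 = 10.0 cmH2O, so resistive work = 10.0 × 0.380 = 3.8 L·cmH2O.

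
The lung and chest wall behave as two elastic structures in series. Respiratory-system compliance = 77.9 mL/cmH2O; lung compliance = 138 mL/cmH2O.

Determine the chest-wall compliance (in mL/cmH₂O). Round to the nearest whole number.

179

1/Ccw = 1/Crs − 1/CL.
1/Ccw = 1/77.9 − 1/138 = 0.005591.
Ccw = 178.86 mL/cmH2O.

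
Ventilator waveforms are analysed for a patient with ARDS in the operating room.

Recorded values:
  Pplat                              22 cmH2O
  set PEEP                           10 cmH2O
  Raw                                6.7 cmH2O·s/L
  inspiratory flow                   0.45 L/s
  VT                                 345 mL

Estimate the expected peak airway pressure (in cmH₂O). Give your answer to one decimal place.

PIP = Pplat + Raw × flow = 22 + 6.7 × 0.45 = 22 + 3.015 = 25.015 cmH2O.

25.0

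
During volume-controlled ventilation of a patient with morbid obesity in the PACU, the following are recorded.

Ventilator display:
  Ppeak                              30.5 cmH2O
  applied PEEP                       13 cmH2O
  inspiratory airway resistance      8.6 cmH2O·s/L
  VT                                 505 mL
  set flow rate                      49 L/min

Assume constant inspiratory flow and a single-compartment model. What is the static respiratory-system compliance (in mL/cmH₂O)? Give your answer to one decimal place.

Flow: 49 L/min ÷ 60 = 0.8167 L/s.
Equation of motion (constant flow): PIP = Vt/C + R·V̇ + PEEP.
Vt/C = PIP − R·V̇ − PEEP = 30.5 − 8.6×0.8167 − 13 = 30.5 − 7.024 − 13 = 10.476 cmH2O.
C = Vt / 10.476 = 505 / 10.476 = 48.205 mL/cmH2O.

48.2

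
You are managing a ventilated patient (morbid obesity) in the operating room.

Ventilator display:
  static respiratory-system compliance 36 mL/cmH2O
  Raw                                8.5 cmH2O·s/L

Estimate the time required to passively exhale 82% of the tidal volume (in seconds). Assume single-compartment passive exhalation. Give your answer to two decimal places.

0.52

τ = R × C = 8.5 × 36 mL/cmH2O = 8.5 × 0.036 L/cmH2O = 0.306 s.
Exhaled fraction f = 1 − e^(−t/τ) → t = −τ·ln(1 − f) = −0.306·ln(0.18) = 0.5247 s.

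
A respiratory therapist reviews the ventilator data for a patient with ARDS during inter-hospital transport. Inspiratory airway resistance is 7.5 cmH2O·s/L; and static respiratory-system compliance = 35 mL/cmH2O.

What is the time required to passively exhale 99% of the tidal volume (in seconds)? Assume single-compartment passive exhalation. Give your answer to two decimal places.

1.21

τ = R × C = 7.5 × 35 mL/cmH2O = 7.5 × 0.035 L/cmH2O = 0.2625 s.
Exhaled fraction f = 1 − e^(−t/τ) → t = −τ·ln(1 − f) = −0.2625·ln(0.01) = 1.209 s.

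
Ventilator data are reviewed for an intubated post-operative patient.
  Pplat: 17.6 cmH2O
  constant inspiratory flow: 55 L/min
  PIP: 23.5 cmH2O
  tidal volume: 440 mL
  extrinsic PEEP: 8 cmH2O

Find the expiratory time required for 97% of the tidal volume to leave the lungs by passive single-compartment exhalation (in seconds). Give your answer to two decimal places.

Flow: 55 L/min ÷ 60 = 0.9167 L/s.
R = (PIP − Pplat)/V̇ = (23.5 − 17.6) / 0.9167 = 5.9/0.9167 = 6.436 cmH2O·s/L.
C = Vt/(Pplat − PEEP) = 440.0 / (17.6 − 8) = 440.0/9.6 = 45.833 mL/cmH2O.
τ = R × C = 6.436 × 0.04583 L/cmH2O = 0.295 s.
t = −τ·ln(1 − 0.97) = −0.295·ln(0.03) = 1.034 s.

1.03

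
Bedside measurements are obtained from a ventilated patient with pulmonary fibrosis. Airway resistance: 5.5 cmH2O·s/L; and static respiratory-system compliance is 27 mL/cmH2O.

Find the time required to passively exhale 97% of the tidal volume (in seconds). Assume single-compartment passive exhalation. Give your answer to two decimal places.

0.52

τ = R × C = 5.5 × 27 mL/cmH2O = 5.5 × 0.027 L/cmH2O = 0.1485 s.
Exhaled fraction f = 1 − e^(−t/τ) → t = −τ·ln(1 − f) = −0.1485·ln(0.03) = 0.5207 s.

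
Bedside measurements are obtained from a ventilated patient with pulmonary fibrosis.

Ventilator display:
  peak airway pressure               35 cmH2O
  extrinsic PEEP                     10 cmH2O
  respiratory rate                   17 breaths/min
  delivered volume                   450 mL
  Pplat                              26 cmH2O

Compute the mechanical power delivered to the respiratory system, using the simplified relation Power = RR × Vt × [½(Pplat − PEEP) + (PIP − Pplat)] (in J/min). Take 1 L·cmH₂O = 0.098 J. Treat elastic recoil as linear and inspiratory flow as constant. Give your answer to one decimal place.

12.7

Per-breath work = Vt × [½(Pplat−PEEP) + (PIP−Pplat)] = 0.450 × [0.5×16.0 + 9.0] = 0.450 × 17.0 = 7.65 L·cmH2O.
Power = 17 × 7.65 = 130.05 L·cmH2O/min.
× 0.098 J/(L·cmH2O) → 12.745 J/min.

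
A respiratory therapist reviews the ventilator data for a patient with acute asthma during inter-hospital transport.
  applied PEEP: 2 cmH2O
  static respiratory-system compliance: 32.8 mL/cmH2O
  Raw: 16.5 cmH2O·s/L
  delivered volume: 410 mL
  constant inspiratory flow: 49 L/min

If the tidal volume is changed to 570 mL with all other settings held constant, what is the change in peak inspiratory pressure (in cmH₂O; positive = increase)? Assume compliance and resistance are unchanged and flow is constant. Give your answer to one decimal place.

4.9

PIP = Vt/C + R·V̇ + PEEP (constant-flow equation of motion).
Only the elastic term changes: ΔPIP = ΔVt / C = (570 − 410) / 32.8 = 4.878 cmH2O.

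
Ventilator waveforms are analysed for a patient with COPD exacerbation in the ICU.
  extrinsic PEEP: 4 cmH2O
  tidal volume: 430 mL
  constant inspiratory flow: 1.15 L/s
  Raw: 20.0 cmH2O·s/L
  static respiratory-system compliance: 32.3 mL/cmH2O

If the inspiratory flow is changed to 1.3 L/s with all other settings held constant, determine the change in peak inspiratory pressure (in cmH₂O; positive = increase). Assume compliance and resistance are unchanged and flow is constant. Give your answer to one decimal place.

PIP = Vt/C + R·V̇ + PEEP (constant-flow equation of motion).
Only the resistive term changes: ΔPIP = R × ΔV̇ = 20.0 × (1.3 − 1.15) = 20.0 × 0.15 = 3.0 cmH2O.

3.0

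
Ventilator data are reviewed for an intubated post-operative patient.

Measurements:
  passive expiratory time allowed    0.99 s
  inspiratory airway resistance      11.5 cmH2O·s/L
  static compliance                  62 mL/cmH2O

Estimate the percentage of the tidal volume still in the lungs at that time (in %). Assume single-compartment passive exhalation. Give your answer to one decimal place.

24.9

τ = R × C = 11.5 × 62 mL/cmH2O = 11.5 × 0.062 L/cmH2O = 0.713 s.
Passive exhalation: V(t)/V₀ = e^(−t/τ) = e^(−0.99/0.713) = 0.2494.
Fraction remaining = 0.2494 → 24.94%.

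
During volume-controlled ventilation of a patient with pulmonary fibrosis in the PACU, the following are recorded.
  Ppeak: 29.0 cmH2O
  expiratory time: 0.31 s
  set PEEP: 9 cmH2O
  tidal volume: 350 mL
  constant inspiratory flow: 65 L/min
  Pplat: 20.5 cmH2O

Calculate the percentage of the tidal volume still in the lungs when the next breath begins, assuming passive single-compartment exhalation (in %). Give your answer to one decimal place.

27.3

Flow: 65 L/min ÷ 60 = 1.0833 L/s.
R = (PIP − Pplat)/V̇ = (29.0 − 20.5) / 1.0833 = 8.5/1.0833 = 7.846 cmH2O·s/L.
C = Vt/(Pplat − PEEP) = 350.0 / (20.5 − 9) = 350.0/11.5 = 30.435 mL/cmH2O.
τ = R × C = 7.846 × 0.03044 L/cmH2O = 0.2388 s.
Fraction remaining at end-expiration = e^(−Te/τ) = e^(−0.31/0.2388) = 0.273 → 27.3%.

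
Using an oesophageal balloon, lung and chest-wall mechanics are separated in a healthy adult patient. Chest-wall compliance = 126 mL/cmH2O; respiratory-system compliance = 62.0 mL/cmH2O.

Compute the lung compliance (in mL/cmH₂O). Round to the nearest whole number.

1/CL = 1/Crs − 1/Ccw.
1/CL = 1/62.0 − 1/126 = 0.008193.
CL = 122.06 mL/cmH2O.

122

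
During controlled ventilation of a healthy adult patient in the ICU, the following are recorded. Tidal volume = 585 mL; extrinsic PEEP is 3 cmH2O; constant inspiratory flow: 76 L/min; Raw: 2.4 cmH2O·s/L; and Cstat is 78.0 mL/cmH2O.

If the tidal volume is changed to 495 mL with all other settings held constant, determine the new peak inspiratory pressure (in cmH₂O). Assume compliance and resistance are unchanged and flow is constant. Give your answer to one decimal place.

12.4

Flow: 76 L/min ÷ 60 = 1.2667 L/s.
PIP = Vt/C + R·V̇ + PEEP (constant-flow equation of motion).
Only the elastic term changes: ΔPIP = ΔVt / C = (495 − 585) / 78.0 = -1.154 cmH2O.
Original PIP = 585/78.0 + 2.4×1.2667 + 3 = 13.54 cmH2O; new PIP = 13.54 + (-1.154) = 12.386 cmH2O.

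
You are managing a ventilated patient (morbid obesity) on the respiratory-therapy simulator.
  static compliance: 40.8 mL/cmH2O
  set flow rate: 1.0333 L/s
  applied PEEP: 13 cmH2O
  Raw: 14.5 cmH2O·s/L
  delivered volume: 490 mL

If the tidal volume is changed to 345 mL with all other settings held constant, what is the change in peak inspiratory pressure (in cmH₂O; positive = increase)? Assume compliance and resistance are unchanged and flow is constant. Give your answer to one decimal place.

-3.6

PIP = Vt/C + R·V̇ + PEEP (constant-flow equation of motion).
Only the elastic term changes: ΔPIP = ΔVt / C = (345 − 490) / 40.8 = -3.554 cmH2O.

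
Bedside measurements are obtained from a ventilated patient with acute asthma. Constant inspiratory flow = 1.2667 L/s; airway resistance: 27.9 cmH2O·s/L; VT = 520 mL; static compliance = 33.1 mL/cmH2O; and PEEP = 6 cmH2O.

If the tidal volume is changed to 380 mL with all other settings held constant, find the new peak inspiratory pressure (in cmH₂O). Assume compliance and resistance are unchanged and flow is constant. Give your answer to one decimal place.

52.8

PIP = Vt/C + R·V̇ + PEEP (constant-flow equation of motion).
Only the elastic term changes: ΔPIP = ΔVt / C = (380 − 520) / 33.1 = -4.23 cmH2O.
Original PIP = 520/33.1 + 27.9×1.2667 + 6 = 57.051 cmH2O; new PIP = 57.051 + (-4.23) = 52.821 cmH2O.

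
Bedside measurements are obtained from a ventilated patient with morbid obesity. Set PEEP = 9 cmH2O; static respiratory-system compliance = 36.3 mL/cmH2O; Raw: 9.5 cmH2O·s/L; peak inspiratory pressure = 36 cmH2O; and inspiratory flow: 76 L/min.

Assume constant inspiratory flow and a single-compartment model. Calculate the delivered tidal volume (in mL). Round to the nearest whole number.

Flow: 76 L/min ÷ 60 = 1.2667 L/s.
Equation of motion (constant flow): PIP = Vt/C + R·V̇ + PEEP.
Vt/C = PIP − R·V̇ − PEEP = 36 − 12.034 − 9 = 14.966 cmH2O.
Vt = C × 14.966 = 36.3 × 14.966 = 543.27 mL.

543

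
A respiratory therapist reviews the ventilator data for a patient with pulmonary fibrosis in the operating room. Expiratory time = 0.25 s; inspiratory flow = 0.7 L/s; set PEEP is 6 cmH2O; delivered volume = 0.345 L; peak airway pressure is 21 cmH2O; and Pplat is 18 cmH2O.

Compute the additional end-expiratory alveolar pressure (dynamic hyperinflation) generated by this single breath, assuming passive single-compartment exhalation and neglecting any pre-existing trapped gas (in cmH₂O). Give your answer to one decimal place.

1.6

R = (PIP − Pplat)/V̇ = (21 − 18) / 0.7 = 3.0/0.7 = 4.286 cmH2O·s/L.
C = Vt/(Pplat − PEEP) = 345.0 / (18 − 6) = 345.0/12.0 = 28.75 mL/cmH2O.
τ = R × C = 4.286 × 0.02875 L/cmH2O = 0.1232 s.
Fraction remaining = e^(−Te/τ) = e^(−0.25/0.1232) = 0.1314; trapped volume = 345.0 × 0.1314 = 45.333 mL.
Additional alveolar pressure from trapping ≈ V_trapped / C = 45.333 / 28.75 = 1.577 cmH2O.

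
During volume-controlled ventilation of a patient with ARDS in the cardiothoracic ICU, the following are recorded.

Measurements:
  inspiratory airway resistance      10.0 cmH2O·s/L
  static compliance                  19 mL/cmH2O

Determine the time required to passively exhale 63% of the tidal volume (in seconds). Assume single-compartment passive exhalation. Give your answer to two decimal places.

τ = R × C = 10.0 × 19 mL/cmH2O = 10.0 × 0.019 L/cmH2O = 0.19 s.
Exhaled fraction f = 1 − e^(−t/τ) → t = −τ·ln(1 − f) = −0.19·ln(0.37) = 0.1889 s.

0.19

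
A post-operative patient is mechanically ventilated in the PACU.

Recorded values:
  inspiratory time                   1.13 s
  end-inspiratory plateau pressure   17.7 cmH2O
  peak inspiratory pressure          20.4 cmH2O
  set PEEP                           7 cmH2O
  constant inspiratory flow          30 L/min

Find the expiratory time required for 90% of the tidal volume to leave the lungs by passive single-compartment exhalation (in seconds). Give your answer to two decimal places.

0.66

Flow: 30 L/min ÷ 60 = 0.5 L/s.
Vt = flow × Ti = 0.5 L/s × 1.13 s × 1000 mL/L = 565.0 mL.
R = (PIP − Pplat)/V̇ = (20.4 − 17.7) / 0.5 = 2.7/0.5 = 5.4 cmH2O·s/L.
C = Vt/(Pplat − PEEP) = 565.0 / (17.7 − 7) = 565.0/10.7 = 52.804 mL/cmH2O.
τ = R × C = 5.4 × 0.0528 L/cmH2O = 0.2851 s.
t = −τ·ln(1 − 0.90) = −0.2851·ln(0.1) = 0.6565 s.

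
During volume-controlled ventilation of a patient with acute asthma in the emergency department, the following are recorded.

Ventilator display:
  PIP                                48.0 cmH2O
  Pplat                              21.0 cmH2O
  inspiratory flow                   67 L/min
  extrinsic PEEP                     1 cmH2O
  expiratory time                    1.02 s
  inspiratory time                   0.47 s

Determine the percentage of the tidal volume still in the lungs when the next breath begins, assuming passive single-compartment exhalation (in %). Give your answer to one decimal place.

20.0

Flow: 67 L/min ÷ 60 = 1.1167 L/s.
Vt = flow × Ti = 1.1167 L/s × 0.47 s × 1000 mL/L = 524.85 mL.
R = (PIP − Pplat)/V̇ = (48.0 − 21.0) / 1.1167 = 27.0/1.1167 = 24.178 cmH2O·s/L.
C = Vt/(Pplat − PEEP) = 524.85 / (21.0 − 1) = 524.85/20.0 = 26.243 mL/cmH2O.
τ = R × C = 24.178 × 0.02624 L/cmH2O = 0.6344 s.
Fraction remaining at end-expiration = e^(−Te/τ) = e^(−1.02/0.6344) = 0.2003 → 20.03%.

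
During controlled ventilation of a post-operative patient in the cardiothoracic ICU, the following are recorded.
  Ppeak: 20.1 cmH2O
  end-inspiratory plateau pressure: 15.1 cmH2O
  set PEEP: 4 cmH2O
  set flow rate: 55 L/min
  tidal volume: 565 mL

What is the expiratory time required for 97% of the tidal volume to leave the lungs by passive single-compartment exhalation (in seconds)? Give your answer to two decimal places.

0.97

Flow: 55 L/min ÷ 60 = 0.9167 L/s.
R = (PIP − Pplat)/V̇ = (20.1 − 15.1) / 0.9167 = 5.0/0.9167 = 5.454 cmH2O·s/L.
C = Vt/(Pplat − PEEP) = 565.0 / (15.1 − 4) = 565.0/11.1 = 50.901 mL/cmH2O.
τ = R × C = 5.454 × 0.0509 L/cmH2O = 0.2776 s.
t = −τ·ln(1 − 0.97) = −0.2776·ln(0.03) = 0.9734 s.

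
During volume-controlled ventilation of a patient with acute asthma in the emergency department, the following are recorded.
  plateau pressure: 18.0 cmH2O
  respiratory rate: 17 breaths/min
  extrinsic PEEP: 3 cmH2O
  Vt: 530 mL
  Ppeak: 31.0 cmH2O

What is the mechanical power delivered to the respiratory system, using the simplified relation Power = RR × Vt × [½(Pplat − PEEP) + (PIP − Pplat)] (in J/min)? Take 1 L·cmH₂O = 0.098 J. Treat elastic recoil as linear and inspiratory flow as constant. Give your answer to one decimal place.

Per-breath work = Vt × [½(Pplat−PEEP) + (PIP−Pplat)] = 0.530 × [0.5×15.0 + 13.0] = 0.530 × 20.5 = 10.865 L·cmH2O.
Power = 17 × 10.865 = 184.71 L·cmH2O/min.
× 0.098 J/(L·cmH2O) → 18.102 J/min.

18.1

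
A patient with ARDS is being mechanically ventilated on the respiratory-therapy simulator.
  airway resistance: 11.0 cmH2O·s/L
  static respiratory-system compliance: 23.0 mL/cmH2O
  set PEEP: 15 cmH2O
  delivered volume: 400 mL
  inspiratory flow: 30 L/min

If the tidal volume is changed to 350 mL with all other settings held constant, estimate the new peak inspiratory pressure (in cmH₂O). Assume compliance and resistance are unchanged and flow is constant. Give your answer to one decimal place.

Flow: 30 L/min ÷ 60 = 0.5 L/s.
PIP = Vt/C + R·V̇ + PEEP (constant-flow equation of motion).
Only the elastic term changes: ΔPIP = ΔVt / C = (350 − 400) / 23.0 = -2.174 cmH2O.
Original PIP = 400/23.0 + 11.0×0.5 + 15 = 37.891 cmH2O; new PIP = 37.891 + (-2.174) = 35.717 cmH2O.

35.7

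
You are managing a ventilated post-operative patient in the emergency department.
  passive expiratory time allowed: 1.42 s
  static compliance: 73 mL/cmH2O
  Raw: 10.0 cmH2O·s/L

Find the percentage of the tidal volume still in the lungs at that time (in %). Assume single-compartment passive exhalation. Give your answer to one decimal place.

14.3

τ = R × C = 10.0 × 73 mL/cmH2O = 10.0 × 0.073 L/cmH2O = 0.73 s.
Passive exhalation: V(t)/V₀ = e^(−t/τ) = e^(−1.42/0.73) = 0.143.
Fraction remaining = 0.143 → 14.3%.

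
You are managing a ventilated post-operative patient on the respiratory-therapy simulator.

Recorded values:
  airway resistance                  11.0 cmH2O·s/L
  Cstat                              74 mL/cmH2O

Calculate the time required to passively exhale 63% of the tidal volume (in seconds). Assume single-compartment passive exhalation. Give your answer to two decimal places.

τ = R × C = 11.0 × 74 mL/cmH2O = 11.0 × 0.074 L/cmH2O = 0.814 s.
Exhaled fraction f = 1 − e^(−t/τ) → t = −τ·ln(1 − f) = −0.814·ln(0.37) = 0.8093 s.

0.81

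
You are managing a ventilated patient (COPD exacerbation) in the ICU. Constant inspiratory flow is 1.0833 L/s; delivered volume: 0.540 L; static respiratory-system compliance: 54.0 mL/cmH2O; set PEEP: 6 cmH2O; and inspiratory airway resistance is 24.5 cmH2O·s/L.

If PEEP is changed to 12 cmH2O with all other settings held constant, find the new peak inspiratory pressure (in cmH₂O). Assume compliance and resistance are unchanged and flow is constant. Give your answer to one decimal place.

PIP = Vt/C + R·V̇ + PEEP (constant-flow equation of motion).
Only the baseline term changes: ΔPIP = ΔPEEP = 12 − 6 = 6.0 cmH2O.
Original PIP = 540/54.0 + 24.5×1.0833 + 6 = 42.541 cmH2O; new PIP = 42.541 + (6.0) = 48.541 cmH2O.

48.5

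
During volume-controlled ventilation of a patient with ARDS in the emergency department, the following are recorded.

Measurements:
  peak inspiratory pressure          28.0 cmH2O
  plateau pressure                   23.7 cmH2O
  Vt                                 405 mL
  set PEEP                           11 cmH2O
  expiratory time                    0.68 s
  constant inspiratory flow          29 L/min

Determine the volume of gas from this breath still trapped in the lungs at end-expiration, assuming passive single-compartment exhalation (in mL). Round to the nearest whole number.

Flow: 29 L/min ÷ 60 = 0.4833 L/s.
R = (PIP − Pplat)/V̇ = (28.0 − 23.7) / 0.4833 = 4.3/0.4833 = 8.897 cmH2O·s/L.
C = Vt/(Pplat − PEEP) = 405.0 / (23.7 − 11) = 405.0/12.7 = 31.89 mL/cmH2O.
τ = R × C = 8.897 × 0.03189 L/cmH2O = 0.2837 s.
Fraction remaining = e^(−Te/τ) = e^(−0.68/0.2837) = 0.091.
Trapped volume = 405.0 × 0.091 = 36.855 mL.

37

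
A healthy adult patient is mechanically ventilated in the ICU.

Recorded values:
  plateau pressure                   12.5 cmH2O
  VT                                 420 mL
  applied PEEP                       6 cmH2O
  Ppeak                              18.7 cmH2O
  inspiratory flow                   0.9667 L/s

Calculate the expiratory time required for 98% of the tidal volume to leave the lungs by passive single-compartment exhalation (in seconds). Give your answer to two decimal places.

R = (PIP − Pplat)/V̇ = (18.7 − 12.5) / 0.9667 = 6.2/0.9667 = 6.414 cmH2O·s/L.
C = Vt/(Pplat − PEEP) = 420.0 / (12.5 − 6) = 420.0/6.5 = 64.615 mL/cmH2O.
τ = R × C = 6.414 × 0.06462 L/cmH2O = 0.4145 s.
t = −τ·ln(1 − 0.98) = −0.4145·ln(0.02) = 1.622 s.

1.62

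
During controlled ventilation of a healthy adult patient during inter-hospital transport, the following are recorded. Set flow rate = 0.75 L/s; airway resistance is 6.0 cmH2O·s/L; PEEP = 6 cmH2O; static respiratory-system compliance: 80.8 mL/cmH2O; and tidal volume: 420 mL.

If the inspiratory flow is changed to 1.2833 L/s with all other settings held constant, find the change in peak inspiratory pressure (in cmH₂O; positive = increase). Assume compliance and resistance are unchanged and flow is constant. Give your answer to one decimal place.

3.2

PIP = Vt/C + R·V̇ + PEEP (constant-flow equation of motion).
Only the resistive term changes: ΔPIP = R × ΔV̇ = 6.0 × (1.2833 − 0.75) = 6.0 × 0.5333 = 3.2 cmH2O.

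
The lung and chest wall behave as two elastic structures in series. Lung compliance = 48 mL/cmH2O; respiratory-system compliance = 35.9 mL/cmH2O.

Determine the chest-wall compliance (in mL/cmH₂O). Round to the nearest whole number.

1/Ccw = 1/Crs − 1/CL.
1/Ccw = 1/35.9 − 1/48 = 0.007022.
Ccw = 142.41 mL/cmH2O.

142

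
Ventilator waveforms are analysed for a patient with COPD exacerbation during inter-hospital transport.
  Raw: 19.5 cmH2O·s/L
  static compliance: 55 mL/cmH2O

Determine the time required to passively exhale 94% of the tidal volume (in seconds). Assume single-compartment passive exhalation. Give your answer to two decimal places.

τ = R × C = 19.5 × 55 mL/cmH2O = 19.5 × 0.055 L/cmH2O = 1.073 s.
Exhaled fraction f = 1 − e^(−t/τ) → t = −τ·ln(1 − f) = −1.073·ln(0.06) = 3.019 s.

3.02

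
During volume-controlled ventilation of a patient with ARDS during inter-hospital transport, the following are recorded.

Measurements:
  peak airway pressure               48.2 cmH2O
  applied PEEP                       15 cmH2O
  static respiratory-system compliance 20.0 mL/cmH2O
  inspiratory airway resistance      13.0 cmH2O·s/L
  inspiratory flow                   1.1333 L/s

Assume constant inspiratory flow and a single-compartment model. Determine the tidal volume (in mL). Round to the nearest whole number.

369

Equation of motion (constant flow): PIP = Vt/C + R·V̇ + PEEP.
Vt/C = PIP − R·V̇ − PEEP = 48.2 − 14.733 − 15 = 18.467 cmH2O.
Vt = C × 18.467 = 20.0 × 18.467 = 369.34 mL.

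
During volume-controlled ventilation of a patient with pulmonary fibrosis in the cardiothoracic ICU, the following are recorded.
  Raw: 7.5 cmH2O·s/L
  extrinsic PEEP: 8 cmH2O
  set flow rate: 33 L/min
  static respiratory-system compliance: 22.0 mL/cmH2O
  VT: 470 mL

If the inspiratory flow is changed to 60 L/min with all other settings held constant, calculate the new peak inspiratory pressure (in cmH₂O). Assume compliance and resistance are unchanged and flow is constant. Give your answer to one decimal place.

36.9

Flow: 33 L/min ÷ 60 = 0.55 L/s.
New flow: 60 L/min ÷ 60 = 1 L/s.
PIP = Vt/C + R·V̇ + PEEP (constant-flow equation of motion).
Only the resistive term changes: ΔPIP = R × ΔV̇ = 7.5 × (1 − 0.55) = 7.5 × 0.45 = 3.375 cmH2O.
Original PIP = 470/22.0 + 7.5×0.55 + 8 = 33.489 cmH2O; new PIP = 33.489 + (3.375) = 36.864 cmH2O.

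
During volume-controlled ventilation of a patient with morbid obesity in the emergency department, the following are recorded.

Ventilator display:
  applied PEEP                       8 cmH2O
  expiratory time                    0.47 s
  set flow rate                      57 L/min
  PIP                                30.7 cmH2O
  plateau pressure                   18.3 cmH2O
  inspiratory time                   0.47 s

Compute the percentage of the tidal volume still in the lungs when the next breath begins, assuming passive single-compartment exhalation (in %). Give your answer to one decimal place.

Flow: 57 L/min ÷ 60 = 0.95 L/s.
Vt = flow × Ti = 0.95 L/s × 0.47 s × 1000 mL/L = 446.5 mL.
R = (PIP − Pplat)/V̇ = (30.7 − 18.3) / 0.95 = 12.4/0.95 = 13.053 cmH2O·s/L.
C = Vt/(Pplat − PEEP) = 446.5 / (18.3 − 8) = 446.5/10.3 = 43.35 mL/cmH2O.
τ = R × C = 13.053 × 0.04335 L/cmH2O = 0.5658 s.
Fraction remaining at end-expiration = e^(−Te/τ) = e^(−0.47/0.5658) = 0.4358 → 43.58%.

43.6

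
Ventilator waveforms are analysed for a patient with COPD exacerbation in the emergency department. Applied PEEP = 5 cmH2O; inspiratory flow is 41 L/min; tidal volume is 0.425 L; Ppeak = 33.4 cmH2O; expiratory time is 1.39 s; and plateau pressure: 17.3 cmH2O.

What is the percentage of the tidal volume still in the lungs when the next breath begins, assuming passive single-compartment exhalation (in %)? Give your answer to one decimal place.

18.1

Flow: 41 L/min ÷ 60 = 0.6833 L/s.
R = (PIP − Pplat)/V̇ = (33.4 − 17.3) / 0.6833 = 16.1/0.6833 = 23.562 cmH2O·s/L.
C = Vt/(Pplat − PEEP) = 425.0 / (17.3 − 5) = 425.0/12.3 = 34.553 mL/cmH2O.
τ = R × C = 23.562 × 0.03455 L/cmH2O = 0.8141 s.
Fraction remaining at end-expiration = e^(−Te/τ) = e^(−1.39/0.8141) = 0.1813 → 18.13%.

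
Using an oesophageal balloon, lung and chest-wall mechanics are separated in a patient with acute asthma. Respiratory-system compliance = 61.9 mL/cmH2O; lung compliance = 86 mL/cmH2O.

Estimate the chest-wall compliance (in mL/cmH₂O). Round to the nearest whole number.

221

1/Ccw = 1/Crs − 1/CL.
1/Ccw = 1/61.9 − 1/86 = 0.004527.
Ccw = 220.9 mL/cmH2O.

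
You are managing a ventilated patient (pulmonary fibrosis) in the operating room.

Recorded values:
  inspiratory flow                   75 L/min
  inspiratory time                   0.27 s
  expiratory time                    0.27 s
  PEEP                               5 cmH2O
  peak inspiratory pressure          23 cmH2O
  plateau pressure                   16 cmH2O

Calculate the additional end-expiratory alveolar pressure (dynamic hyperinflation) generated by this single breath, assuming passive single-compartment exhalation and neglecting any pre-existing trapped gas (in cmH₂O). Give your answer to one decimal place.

Flow: 75 L/min ÷ 60 = 1.25 L/s.
Vt = flow × Ti = 1.25 L/s × 0.27 s × 1000 mL/L = 337.5 mL.
R = (PIP − Pplat)/V̇ = (23 − 16) / 1.25 = 7.0/1.25 = 5.6 cmH2O·s/L.
C = Vt/(Pplat − PEEP) = 337.5 / (16 − 5) = 337.5/11.0 = 30.682 mL/cmH2O.
τ = R × C = 5.6 × 0.03068 L/cmH2O = 0.1718 s.
Fraction remaining = e^(−Te/τ) = e^(−0.27/0.1718) = 0.2077; trapped volume = 337.5 × 0.2077 = 70.099 mL.
Additional alveolar pressure from trapping ≈ V_trapped / C = 70.099 / 30.682 = 2.285 cmH2O.

2.3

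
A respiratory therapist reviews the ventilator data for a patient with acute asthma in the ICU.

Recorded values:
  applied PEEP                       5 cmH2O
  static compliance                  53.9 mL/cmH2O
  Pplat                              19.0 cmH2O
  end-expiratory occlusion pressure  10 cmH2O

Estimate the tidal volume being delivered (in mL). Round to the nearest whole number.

End-expiratory occlusion gives total PEEP = 10 cmH2O (intrinsic PEEP = 10 − 5 = 5). Use total PEEP for the elastic gradient.
Vt = Cstat × (Pplat − PEEPtotal) = 53.9 × (19.0 − 10) = 53.9 × 9.0 = 485.1 mL.

485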